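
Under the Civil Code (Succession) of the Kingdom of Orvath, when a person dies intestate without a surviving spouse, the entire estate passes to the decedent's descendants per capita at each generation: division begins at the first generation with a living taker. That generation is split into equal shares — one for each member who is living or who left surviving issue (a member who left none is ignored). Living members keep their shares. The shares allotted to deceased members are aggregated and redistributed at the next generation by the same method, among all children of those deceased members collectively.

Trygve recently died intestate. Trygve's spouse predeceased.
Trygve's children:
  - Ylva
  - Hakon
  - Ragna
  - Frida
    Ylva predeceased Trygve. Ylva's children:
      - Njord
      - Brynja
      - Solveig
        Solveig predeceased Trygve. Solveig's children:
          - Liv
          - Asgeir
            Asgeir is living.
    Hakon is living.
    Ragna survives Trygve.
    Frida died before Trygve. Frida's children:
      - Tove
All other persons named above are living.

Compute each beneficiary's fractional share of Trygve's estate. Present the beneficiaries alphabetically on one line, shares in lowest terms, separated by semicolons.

There is no surviving spouse, so the entire estate passes to Trygve's descendants per capita at each generation.
At generation 1 (Ylva, Hakon, Ragna, Frida) there are 4 shares of (1)/4 = 1/4 each.
Living: Hakon and Ragna — each takes 1/4.
Deceased: Ylva and Frida. Their combined 1/2 is pooled and carried to generation 2.
At generation 2 (Njord, Brynja, Solveig, Tove) there are 4 shares of (1/2)/4 = 1/8 each.
Living: Njord, Brynja, and Tove — each takes 1/8.
Deceased: Solveig. That 1/8 share is carried to generation 3.
At generation 3 (Liv, Asgeir) there are 2 shares of (1/8)/2 = 1/16 each.
Living: Liv and Asgeir — each takes 1/16.

Asgeir 1/16; Brynja 1/8; Hakon 1/4; Liv 1/16; Njord 1/8; Ragna 1/4; Tove 1/8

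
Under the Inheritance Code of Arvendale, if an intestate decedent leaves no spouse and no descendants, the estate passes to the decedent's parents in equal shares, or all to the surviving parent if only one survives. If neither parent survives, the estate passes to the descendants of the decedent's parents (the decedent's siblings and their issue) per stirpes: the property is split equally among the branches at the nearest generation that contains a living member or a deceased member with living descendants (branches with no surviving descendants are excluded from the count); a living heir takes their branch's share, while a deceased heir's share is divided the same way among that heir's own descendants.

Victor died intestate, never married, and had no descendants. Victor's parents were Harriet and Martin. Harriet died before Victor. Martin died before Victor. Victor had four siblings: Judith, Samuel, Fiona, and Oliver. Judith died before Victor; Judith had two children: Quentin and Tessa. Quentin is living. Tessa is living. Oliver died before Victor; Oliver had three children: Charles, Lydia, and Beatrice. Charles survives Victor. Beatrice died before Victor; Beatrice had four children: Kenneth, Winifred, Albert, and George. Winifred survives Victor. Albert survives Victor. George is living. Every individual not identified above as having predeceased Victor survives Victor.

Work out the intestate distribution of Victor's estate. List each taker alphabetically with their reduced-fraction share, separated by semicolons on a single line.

Albert 1/48; Charles 1/12; Fiona 1/4; George 1/48; Kenneth 1/48; Lydia 1/12; Quentin 1/8; Samuel 1/4; Tessa 1/8; Winifred 1/48

Neither parent survives and there are no descendants, so the estate passes to Victor's siblings and their issue per stirpes.
The estate is divided into 4 equal shares of 1/4 among Judith, Samuel, Fiona, Oliver.
Judith predeceased; the 1/4 allotted to Judith's branch passes to Judith's issue by representation.
The 1/4 is divided into 2 equal shares of 1/8 among Quentin, Tessa.
Quentin is living and takes 1/8.
Tessa is living and takes 1/8.
Samuel is living and takes 1/4.
Fiona is living and takes 1/4.
Oliver predeceased; the 1/4 allotted to Oliver's branch passes to Oliver's issue by representation.
The 1/4 is divided into 3 equal shares of 1/12 among Charles, Lydia, Beatrice.
Charles is living and takes 1/12.
Lydia is living and takes 1/12.
Beatrice predeceased; the 1/12 allotted to Beatrice's branch passes to Beatrice's issue by representation.
The 1/12 is divided into 4 equal shares of 1/48 among Kenneth, Winifred, Albert, George.
Kenneth is living and takes 1/48.
Winifred is living and takes 1/48.
Albert is living and takes 1/48.
George is living and takes 1/48.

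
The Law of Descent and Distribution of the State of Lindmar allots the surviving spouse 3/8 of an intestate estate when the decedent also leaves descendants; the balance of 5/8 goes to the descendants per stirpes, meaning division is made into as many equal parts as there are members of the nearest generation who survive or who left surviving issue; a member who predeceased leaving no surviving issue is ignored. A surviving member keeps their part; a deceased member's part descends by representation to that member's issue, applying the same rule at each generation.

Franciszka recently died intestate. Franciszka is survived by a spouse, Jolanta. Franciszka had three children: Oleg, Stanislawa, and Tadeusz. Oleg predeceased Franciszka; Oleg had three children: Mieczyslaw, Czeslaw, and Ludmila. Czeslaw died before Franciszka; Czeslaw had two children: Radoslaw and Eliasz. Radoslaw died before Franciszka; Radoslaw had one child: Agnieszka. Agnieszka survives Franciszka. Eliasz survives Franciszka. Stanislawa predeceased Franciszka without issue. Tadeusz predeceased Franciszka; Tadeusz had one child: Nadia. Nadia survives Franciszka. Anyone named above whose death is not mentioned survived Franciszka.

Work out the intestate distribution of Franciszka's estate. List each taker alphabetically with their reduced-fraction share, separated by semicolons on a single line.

Agnieszka 5/96; Eliasz 5/96; Jolanta 3/8; Ludmila 5/48; Mieczyslaw 5/48; Nadia 5/16

Jolanta, as surviving spouse, takes 3/8.
The remaining 5/8 passes to Franciszka's descendants per stirpes.
Stanislawa left no surviving issue, so that branch lapses and is disregarded.
The 5/8 is divided into 2 equal shares of 5/16 among Oleg, Tadeusz.
Oleg predeceased; the 5/16 allotted to Oleg's branch passes to Oleg's issue by representation.
The 5/16 is divided into 3 equal shares of 5/48 among Mieczyslaw, Czeslaw, Ludmila.
Mieczyslaw is living and takes 5/48.
Czeslaw predeceased; the 5/48 allotted to Czeslaw's branch passes to Czeslaw's issue by representation.
The 5/48 is divided into 2 equal shares of 5/96 among Radoslaw, Eliasz.
Radoslaw predeceased; the 5/96 allotted to Radoslaw's branch passes to Radoslaw's issue by representation.
Agnieszka is the sole taker at this level and receives the full 5/96.
Eliasz is living and takes 5/96.
Ludmila is living and takes 5/48.
Tadeusz predeceased; the 5/16 allotted to Tadeusz's branch passes to Tadeusz's issue by representation.
Nadia is the sole taker at this level and receives the full 5/16.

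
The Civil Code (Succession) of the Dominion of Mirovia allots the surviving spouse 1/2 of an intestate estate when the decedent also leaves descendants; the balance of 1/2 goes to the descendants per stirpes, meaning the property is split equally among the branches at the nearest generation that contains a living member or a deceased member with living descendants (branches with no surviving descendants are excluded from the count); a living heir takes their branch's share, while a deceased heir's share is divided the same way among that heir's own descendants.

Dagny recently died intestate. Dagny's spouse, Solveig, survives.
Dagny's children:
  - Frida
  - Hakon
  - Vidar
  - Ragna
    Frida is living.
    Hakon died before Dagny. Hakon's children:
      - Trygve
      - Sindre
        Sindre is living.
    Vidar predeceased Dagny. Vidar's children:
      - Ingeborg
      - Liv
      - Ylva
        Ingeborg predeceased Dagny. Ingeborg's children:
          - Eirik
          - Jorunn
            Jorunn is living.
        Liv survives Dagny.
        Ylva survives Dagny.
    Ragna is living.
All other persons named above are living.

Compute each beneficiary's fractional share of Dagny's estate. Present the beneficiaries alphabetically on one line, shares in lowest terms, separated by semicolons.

Solveig, as surviving spouse, takes 1/2.
The remaining 1/2 passes to Dagny's descendants per stirpes.
The 1/2 is divided into 4 equal shares of 1/8 among Frida, Hakon, Vidar, Ragna.
Frida is living and takes 1/8.
Hakon predeceased; the 1/8 allotted to Hakon's branch passes to Hakon's issue by representation.
The 1/8 is divided into 2 equal shares of 1/16 among Trygve, Sindre.
Trygve is living and takes 1/16.
Sindre is living and takes 1/16.
Vidar predeceased; the 1/8 allotted to Vidar's branch passes to Vidar's issue by representation.
The 1/8 is divided into 3 equal shares of 1/24 among Ingeborg, Liv, Ylva.
Ingeborg predeceased; the 1/24 allotted to Ingeborg's branch passes to Ingeborg's issue by representation.
The 1/24 is divided into 2 equal shares of 1/48 among Eirik, Jorunn.
Eirik is living and takes 1/48.
Jorunn is living and takes 1/48.
Liv is living and takes 1/24.
Ylva is living and takes 1/24.
Ragna is living and takes 1/8.

Eirik 1/48; Frida 1/8; Jorunn 1/48; Liv 1/24; Ragna 1/8; Sindre 1/16; Solveig 1/2; Trygve 1/16; Ylva 1/24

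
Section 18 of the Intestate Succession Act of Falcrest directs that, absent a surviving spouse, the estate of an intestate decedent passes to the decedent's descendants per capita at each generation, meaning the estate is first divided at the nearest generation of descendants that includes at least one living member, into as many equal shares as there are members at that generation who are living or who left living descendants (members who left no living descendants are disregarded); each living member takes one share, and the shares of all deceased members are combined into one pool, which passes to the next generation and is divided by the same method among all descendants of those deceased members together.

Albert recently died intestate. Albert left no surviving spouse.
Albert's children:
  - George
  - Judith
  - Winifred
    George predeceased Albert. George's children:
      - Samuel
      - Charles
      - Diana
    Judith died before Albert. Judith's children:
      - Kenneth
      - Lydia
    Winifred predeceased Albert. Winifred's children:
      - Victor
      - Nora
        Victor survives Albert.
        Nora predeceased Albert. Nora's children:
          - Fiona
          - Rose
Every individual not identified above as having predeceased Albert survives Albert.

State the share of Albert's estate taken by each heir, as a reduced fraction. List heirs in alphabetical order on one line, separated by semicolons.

Charles 1/7; Diana 1/7; Fiona 1/14; Kenneth 1/7; Lydia 1/7; Rose 1/14; Samuel 1/7; Victor 1/7

There is no surviving spouse, so the entire estate passes to Albert's descendants per capita at each generation.
No one at generation 1 (George, Judith, Winifred) is living; moving to the next generation.
At generation 2 (Samuel, Charles, Diana, Kenneth, Lydia, Victor, Nora) there are 7 shares of (1)/7 = 1/7 each.
Living: Samuel, Charles, Diana, Kenneth, Lydia, and Victor — each takes 1/7.
Deceased: Nora. That 1/7 share is carried to generation 3.
At generation 3 (Fiona, Rose) there are 2 shares of (1/7)/2 = 1/14 each.
Living: Fiona and Rose — each takes 1/14.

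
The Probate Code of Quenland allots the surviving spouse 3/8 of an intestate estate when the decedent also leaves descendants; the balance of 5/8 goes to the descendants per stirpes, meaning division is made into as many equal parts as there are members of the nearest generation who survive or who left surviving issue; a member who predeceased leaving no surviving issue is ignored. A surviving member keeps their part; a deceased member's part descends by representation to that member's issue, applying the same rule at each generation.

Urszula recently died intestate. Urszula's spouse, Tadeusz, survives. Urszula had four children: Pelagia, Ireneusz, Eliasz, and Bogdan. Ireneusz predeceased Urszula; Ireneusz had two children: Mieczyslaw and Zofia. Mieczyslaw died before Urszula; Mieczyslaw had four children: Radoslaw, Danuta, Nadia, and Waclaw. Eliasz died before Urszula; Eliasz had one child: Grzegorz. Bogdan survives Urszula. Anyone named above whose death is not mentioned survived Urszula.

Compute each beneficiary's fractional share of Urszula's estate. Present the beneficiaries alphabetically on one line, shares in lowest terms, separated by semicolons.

Tadeusz, as surviving spouse, takes 3/8.
The remaining 5/8 passes to Urszula's descendants per stirpes.
The 5/8 is divided into 4 equal shares of 5/32 among Pelagia, Ireneusz, Eliasz, Bogdan.
Pelagia is living and takes 5/32.
Ireneusz predeceased; the 5/32 allotted to Ireneusz's branch passes to Ireneusz's issue by representation.
The 5/32 is divided into 2 equal shares of 5/64 among Mieczyslaw, Zofia.
Mieczyslaw predeceased; the 5/64 allotted to Mieczyslaw's branch passes to Mieczyslaw's issue by representation.
The 5/64 is divided into 4 equal shares of 5/256 among Radoslaw, Danuta, Nadia, Waclaw.
Radoslaw is living and takes 5/256.
Danuta is living and takes 5/256.
Nadia is living and takes 5/256.
Waclaw is living and takes 5/256.
Zofia is living and takes 5/64.
Eliasz predeceased; the 5/32 allotted to Eliasz's branch passes to Eliasz's issue by representation.
Grzegorz is the sole taker at this level and receives the full 5/32.
Bogdan is living and takes 5/32.

Bogdan 5/32; Danuta 5/256; Grzegorz 5/32; Nadia 5/256; Pelagia 5/32; Radoslaw 5/256; Tadeusz 3/8; Waclaw 5/256; Zofia 5/64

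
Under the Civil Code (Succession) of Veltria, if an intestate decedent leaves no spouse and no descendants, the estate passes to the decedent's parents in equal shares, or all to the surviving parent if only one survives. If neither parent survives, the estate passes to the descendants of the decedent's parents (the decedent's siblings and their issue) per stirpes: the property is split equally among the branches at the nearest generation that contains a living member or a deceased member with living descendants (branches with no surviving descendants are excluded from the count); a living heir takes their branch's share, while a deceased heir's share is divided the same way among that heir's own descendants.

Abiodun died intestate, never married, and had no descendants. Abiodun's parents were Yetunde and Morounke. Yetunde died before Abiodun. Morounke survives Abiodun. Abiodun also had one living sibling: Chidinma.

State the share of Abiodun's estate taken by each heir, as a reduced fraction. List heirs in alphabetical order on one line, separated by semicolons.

Morounke 1

Only one parent, Morounke, survives, so Morounke takes the entire estate. The siblings take nothing because a surviving parent has priority.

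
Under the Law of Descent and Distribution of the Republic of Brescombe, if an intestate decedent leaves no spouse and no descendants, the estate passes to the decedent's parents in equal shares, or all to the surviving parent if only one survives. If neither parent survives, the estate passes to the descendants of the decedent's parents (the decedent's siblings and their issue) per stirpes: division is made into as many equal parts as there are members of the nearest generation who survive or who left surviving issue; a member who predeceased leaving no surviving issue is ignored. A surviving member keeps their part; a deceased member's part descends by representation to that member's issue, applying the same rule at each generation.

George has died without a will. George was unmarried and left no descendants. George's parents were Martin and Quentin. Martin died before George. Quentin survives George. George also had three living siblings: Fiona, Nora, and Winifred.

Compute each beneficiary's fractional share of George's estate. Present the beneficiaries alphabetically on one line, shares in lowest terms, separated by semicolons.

Quentin 1

Only one parent, Quentin, survives, so Quentin takes the entire estate. The siblings take nothing because a surviving parent has priority.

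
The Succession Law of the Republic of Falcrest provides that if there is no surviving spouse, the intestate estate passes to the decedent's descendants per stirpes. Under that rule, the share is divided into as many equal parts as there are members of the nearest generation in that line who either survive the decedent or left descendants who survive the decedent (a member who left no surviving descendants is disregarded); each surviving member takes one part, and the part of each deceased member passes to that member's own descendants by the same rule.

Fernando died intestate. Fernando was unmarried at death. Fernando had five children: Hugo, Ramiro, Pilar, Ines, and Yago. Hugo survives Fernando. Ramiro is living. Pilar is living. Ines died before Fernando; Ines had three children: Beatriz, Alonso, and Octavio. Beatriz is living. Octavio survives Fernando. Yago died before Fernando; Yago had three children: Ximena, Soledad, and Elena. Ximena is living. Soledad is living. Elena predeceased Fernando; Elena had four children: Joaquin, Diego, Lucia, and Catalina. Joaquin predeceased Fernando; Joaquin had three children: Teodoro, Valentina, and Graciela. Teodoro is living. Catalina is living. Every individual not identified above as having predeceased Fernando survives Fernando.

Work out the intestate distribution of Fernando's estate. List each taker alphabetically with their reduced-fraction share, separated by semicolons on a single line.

Alonso 1/15; Beatriz 1/15; Catalina 1/60; Diego 1/60; Graciela 1/180; Hugo 1/5; Lucia 1/60; Octavio 1/15; Pilar 1/5; Ramiro 1/5; Soledad 1/15; Teodoro 1/180; Valentina 1/180; Ximena 1/15

There is no surviving spouse, so the entire estate passes to Fernando's descendants per stirpes.
The estate is divided into 5 equal shares of 1/5 among Hugo, Ramiro, Pilar, Ines, Yago.
Hugo is living and takes 1/5.
Ramiro is living and takes 1/5.
Pilar is living and takes 1/5.
Ines predeceased; the 1/5 allotted to Ines's branch passes to Ines's issue by representation.
The 1/5 is divided into 3 equal shares of 1/15 among Beatriz, Alonso, Octavio.
Beatriz is living and takes 1/15.
Alonso is living and takes 1/15.
Octavio is living and takes 1/15.
Yago predeceased; the 1/5 allotted to Yago's branch passes to Yago's issue by representation.
The 1/5 is divided into 3 equal shares of 1/15 among Ximena, Soledad, Elena.
Ximena is living and takes 1/15.
Soledad is living and takes 1/15.
Elena predeceased; the 1/15 allotted to Elena's branch passes to Elena's issue by representation.
The 1/15 is divided into 4 equal shares of 1/60 among Joaquin, Diego, Lucia, Catalina.
Joaquin predeceased; the 1/60 allotted to Joaquin's branch passes to Joaquin's issue by representation.
The 1/60 is divided into 3 equal shares of 1/180 among Teodoro, Valentina, Graciela.
Teodoro is living and takes 1/180.
Valentina is living and takes 1/180.
Graciela is living and takes 1/180.
Diego is living and takes 1/60.
Lucia is living and takes 1/60.
Catalina is living and takes 1/60.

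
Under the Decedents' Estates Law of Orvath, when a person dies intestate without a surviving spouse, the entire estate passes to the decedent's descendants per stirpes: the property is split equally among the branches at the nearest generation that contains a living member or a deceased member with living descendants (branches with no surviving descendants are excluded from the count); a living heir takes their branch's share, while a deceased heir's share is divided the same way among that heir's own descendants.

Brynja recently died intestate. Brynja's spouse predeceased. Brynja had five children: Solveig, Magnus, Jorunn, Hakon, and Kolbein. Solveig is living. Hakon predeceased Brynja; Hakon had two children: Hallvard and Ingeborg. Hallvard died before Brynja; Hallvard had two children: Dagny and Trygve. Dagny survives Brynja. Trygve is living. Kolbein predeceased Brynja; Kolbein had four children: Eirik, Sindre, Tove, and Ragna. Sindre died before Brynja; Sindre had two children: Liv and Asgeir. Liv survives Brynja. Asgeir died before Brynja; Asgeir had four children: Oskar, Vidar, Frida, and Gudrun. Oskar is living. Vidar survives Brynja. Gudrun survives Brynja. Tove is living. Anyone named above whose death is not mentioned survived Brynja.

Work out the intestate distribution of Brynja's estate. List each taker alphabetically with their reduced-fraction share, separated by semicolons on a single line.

Dagny 1/20; Eirik 1/20; Frida 1/160; Gudrun 1/160; Ingeborg 1/10; Jorunn 1/5; Liv 1/40; Magnus 1/5; Oskar 1/160; Ragna 1/20; Solveig 1/5; Tove 1/20; Trygve 1/20; Vidar 1/160

There is no surviving spouse, so the entire estate passes to Brynja's descendants per stirpes.
The estate is divided into 5 equal shares of 1/5 among Solveig, Magnus, Jorunn, Hakon, Kolbein.
Solveig is living and takes 1/5.
Magnus is living and takes 1/5.
Jorunn is living and takes 1/5.
Hakon predeceased; the 1/5 allotted to Hakon's branch passes to Hakon's issue by representation.
The 1/5 is divided into 2 equal shares of 1/10 among Hallvard, Ingeborg.
Hallvard predeceased; the 1/10 allotted to Hallvard's branch passes to Hallvard's issue by representation.
The 1/10 is divided into 2 equal shares of 1/20 among Dagny, Trygve.
Dagny is living and takes 1/20.
Trygve is living and takes 1/20.
Ingeborg is living and takes 1/10.
Kolbein predeceased; the 1/5 allotted to Kolbein's branch passes to Kolbein's issue by representation.
The 1/5 is divided into 4 equal shares of 1/20 among Eirik, Sindre, Tove, Ragna.
Eirik is living and takes 1/20.
Sindre predeceased; the 1/20 allotted to Sindre's branch passes to Sindre's issue by representation.
The 1/20 is divided into 2 equal shares of 1/40 among Liv, Asgeir.
Liv is living and takes 1/40.
Asgeir predeceased; the 1/40 allotted to Asgeir's branch passes to Asgeir's issue by representation.
The 1/40 is divided into 4 equal shares of 1/160 among Oskar, Vidar, Frida, Gudrun.
Oskar is living and takes 1/160.
Vidar is living and takes 1/160.
Frida is living and takes 1/160.
Gudrun is living and takes 1/160.
Tove is living and takes 1/20.
Ragna is living and takes 1/20.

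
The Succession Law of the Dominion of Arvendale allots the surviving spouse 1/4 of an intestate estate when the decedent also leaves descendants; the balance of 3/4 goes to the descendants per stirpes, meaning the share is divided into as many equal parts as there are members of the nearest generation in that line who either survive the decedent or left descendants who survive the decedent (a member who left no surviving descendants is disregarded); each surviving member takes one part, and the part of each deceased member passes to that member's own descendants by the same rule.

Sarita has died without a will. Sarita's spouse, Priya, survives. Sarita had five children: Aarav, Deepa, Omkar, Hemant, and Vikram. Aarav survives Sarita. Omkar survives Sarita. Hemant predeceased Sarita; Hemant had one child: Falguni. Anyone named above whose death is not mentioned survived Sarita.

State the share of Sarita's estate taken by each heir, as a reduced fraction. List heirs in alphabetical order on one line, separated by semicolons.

Aarav 3/20; Deepa 3/20; Falguni 3/20; Omkar 3/20; Priya 1/4; Vikram 3/20

Priya, as surviving spouse, takes 1/4.
The remaining 3/4 passes to Sarita's descendants per stirpes.
The 3/4 is divided into 5 equal shares of 3/20 among Aarav, Deepa, Omkar, Hemant, Vikram.
Aarav is living and takes 3/20.
Deepa is living and takes 3/20.
Omkar is living and takes 3/20.
Hemant predeceased; the 3/20 allotted to Hemant's branch passes to Hemant's issue by representation.
Falguni is the sole taker at this level and receives the full 3/20.
Vikram is living and takes 3/20.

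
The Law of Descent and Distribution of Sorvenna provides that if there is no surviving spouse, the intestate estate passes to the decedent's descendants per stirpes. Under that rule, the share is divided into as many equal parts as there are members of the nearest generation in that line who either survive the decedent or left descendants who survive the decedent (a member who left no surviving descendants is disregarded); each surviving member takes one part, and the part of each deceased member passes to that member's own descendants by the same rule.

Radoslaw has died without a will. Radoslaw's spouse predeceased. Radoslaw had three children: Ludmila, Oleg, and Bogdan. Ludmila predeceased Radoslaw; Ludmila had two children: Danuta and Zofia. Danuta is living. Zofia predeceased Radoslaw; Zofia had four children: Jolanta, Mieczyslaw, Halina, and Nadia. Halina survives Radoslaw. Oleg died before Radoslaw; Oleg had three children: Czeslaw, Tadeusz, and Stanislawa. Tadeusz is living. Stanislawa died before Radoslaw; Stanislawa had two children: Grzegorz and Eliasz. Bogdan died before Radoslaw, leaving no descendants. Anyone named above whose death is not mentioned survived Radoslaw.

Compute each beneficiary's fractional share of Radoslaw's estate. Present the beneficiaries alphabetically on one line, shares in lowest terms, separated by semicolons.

Czeslaw 1/6; Danuta 1/4; Eliasz 1/12; Grzegorz 1/12; Halina 1/16; Jolanta 1/16; Mieczyslaw 1/16; Nadia 1/16; Tadeusz 1/6

There is no surviving spouse, so the entire estate passes to Radoslaw's descendants per stirpes.
Bogdan left no surviving issue, so that branch lapses and is disregarded.
The estate is divided into 2 equal shares of 1/2 among Ludmila, Oleg.
Ludmila predeceased; the 1/2 allotted to Ludmila's branch passes to Ludmila's issue by representation.
The 1/2 is divided into 2 equal shares of 1/4 among Danuta, Zofia.
Danuta is living and takes 1/4.
Zofia predeceased; the 1/4 allotted to Zofia's branch passes to Zofia's issue by representation.
The 1/4 is divided into 4 equal shares of 1/16 among Jolanta, Mieczyslaw, Halina, Nadia.
Jolanta is living and takes 1/16.
Mieczyslaw is living and takes 1/16.
Halina is living and takes 1/16.
Nadia is living and takes 1/16.
Oleg predeceased; the 1/2 allotted to Oleg's branch passes to Oleg's issue by representation.
The 1/2 is divided into 3 equal shares of 1/6 among Czeslaw, Tadeusz, Stanislawa.
Czeslaw is living and takes 1/6.
Tadeusz is living and takes 1/6.
Stanislawa predeceased; the 1/6 allotted to Stanislawa's branch passes to Stanislawa's issue by representation.
The 1/6 is divided into 2 equal shares of 1/12 among Grzegorz, Eliasz.
Grzegorz is living and takes 1/12.
Eliasz is living and takes 1/12.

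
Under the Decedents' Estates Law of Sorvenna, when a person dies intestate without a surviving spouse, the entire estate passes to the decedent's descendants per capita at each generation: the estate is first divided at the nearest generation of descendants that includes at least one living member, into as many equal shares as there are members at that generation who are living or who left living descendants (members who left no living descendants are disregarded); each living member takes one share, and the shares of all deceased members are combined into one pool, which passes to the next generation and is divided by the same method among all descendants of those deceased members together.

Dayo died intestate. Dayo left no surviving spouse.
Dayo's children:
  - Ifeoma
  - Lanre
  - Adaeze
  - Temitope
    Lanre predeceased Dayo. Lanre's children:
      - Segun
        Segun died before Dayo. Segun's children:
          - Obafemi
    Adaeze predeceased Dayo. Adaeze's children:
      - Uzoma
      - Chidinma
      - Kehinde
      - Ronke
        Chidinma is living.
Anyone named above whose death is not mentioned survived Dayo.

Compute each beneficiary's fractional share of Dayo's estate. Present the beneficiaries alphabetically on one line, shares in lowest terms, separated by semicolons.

There is no surviving spouse, so the entire estate passes to Dayo's descendants per capita at each generation.
At generation 1 (Ifeoma, Lanre, Adaeze, Temitope) there are 4 shares of (1)/4 = 1/4 each.
Living: Ifeoma and Temitope — each takes 1/4.
Deceased: Lanre and Adaeze. Their combined 1/2 is pooled and carried to generation 2.
At generation 2 (Segun, Uzoma, Chidinma, Kehinde, Ronke) there are 5 shares of (1/2)/5 = 1/10 each.
Living: Uzoma, Chidinma, Kehinde, and Ronke — each takes 1/10.
Deceased: Segun. That 1/10 share is carried to generation 3.
At generation 3 (Obafemi) there are 1 shares of (1/10)/1 = 1/10 each.
Living: Obafemi — each takes 1/10.

Chidinma 1/10; Ifeoma 1/4; Kehinde 1/10; Obafemi 1/10; Ronke 1/10; Temitope 1/4; Uzoma 1/10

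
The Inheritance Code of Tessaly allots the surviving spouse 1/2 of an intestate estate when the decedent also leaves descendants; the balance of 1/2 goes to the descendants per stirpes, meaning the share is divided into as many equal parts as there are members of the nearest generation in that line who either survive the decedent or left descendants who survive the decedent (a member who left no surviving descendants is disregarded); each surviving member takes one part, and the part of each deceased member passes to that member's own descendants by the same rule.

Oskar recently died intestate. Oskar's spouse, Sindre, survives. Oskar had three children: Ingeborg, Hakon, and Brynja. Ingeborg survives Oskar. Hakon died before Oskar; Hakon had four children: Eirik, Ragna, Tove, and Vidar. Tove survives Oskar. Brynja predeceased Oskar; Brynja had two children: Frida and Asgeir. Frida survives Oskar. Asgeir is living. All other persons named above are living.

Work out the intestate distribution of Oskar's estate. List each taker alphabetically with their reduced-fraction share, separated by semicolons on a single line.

Sindre, as surviving spouse, takes 1/2.
The remaining 1/2 passes to Oskar's descendants per stirpes.
The 1/2 is divided into 3 equal shares of 1/6 among Ingeborg, Hakon, Brynja.
Ingeborg is living and takes 1/6.
Hakon predeceased; the 1/6 allotted to Hakon's branch passes to Hakon's issue by representation.
The 1/6 is divided into 4 equal shares of 1/24 among Eirik, Ragna, Tove, Vidar.
Eirik is living and takes 1/24.
Ragna is living and takes 1/24.
Tove is living and takes 1/24.
Vidar is living and takes 1/24.
Brynja predeceased; the 1/6 allotted to Brynja's branch passes to Brynja's issue by representation.
The 1/6 is divided into 2 equal shares of 1/12 among Frida, Asgeir.
Frida is living and takes 1/12.
Asgeir is living and takes 1/12.

Asgeir 1/12; Eirik 1/24; Frida 1/12; Ingeborg 1/6; Ragna 1/24; Sindre 1/2; Tove 1/24; Vidar 1/24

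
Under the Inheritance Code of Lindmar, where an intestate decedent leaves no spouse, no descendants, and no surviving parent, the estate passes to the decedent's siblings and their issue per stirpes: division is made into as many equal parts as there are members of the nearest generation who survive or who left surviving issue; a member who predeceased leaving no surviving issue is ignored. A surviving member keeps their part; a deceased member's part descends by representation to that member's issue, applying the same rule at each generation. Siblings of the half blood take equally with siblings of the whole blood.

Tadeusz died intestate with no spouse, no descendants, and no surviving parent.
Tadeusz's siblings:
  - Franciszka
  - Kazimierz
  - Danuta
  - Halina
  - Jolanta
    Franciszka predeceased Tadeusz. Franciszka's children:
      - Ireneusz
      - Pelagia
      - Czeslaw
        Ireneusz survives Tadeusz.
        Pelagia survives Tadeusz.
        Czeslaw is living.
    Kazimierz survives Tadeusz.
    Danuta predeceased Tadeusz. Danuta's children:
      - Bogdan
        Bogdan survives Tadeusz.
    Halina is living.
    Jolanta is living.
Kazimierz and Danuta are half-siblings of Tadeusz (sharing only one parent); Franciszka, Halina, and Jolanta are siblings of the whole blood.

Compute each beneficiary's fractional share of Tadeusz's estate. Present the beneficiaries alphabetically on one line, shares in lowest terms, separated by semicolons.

No spouse, descendants, or parent survives, so the estate passes to Tadeusz's siblings per stirpes.
Half-blood and whole-blood siblings take equally under the stated rule.
The estate is divided into 5 equal shares of 1/5 among Franciszka, Kazimierz, Danuta, Halina, Jolanta.
Franciszka predeceased; the 1/5 allotted to Franciszka's branch passes to Franciszka's issue by representation.
The 1/5 is divided into 3 equal shares of 1/15 among Ireneusz, Pelagia, Czeslaw.
Ireneusz is living and takes 1/15.
Pelagia is living and takes 1/15.
Czeslaw is living and takes 1/15.
Kazimierz is living and takes 1/5.
Danuta predeceased; the 1/5 allotted to Danuta's branch passes to Danuta's issue by representation.
Bogdan is the sole taker at this level and receives the full 1/5.
Halina is living and takes 1/5.
Jolanta is living and takes 1/5.

Bogdan 1/5; Czeslaw 1/15; Halina 1/5; Ireneusz 1/15; Jolanta 1/5; Kazimierz 1/5; Pelagia 1/15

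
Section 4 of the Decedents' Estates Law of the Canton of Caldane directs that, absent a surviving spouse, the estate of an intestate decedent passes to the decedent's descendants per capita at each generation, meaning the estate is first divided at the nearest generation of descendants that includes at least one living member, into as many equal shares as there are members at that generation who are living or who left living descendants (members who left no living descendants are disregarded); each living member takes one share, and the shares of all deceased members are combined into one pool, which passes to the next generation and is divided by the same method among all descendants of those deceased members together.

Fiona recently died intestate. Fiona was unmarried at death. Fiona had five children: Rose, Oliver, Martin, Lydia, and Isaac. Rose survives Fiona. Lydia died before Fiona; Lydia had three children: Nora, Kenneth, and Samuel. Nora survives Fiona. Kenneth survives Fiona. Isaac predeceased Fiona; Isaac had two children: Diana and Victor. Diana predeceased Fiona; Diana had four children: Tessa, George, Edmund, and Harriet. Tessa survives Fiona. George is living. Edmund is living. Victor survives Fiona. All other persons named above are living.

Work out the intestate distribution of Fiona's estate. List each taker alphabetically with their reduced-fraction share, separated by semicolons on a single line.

There is no surviving spouse, so the entire estate passes to Fiona's descendants per capita at each generation.
At generation 1 (Rose, Oliver, Martin, Lydia, Isaac) there are 5 shares of (1)/5 = 1/5 each.
Living: Rose, Oliver, and Martin — each takes 1/5.
Deceased: Lydia and Isaac. Their combined 2/5 is pooled and carried to generation 2.
At generation 2 (Nora, Kenneth, Samuel, Diana, Victor) there are 5 shares of (2/5)/5 = 2/25 each.
Living: Nora, Kenneth, Samuel, and Victor — each takes 2/25.
Deceased: Diana. That 2/25 share is carried to generation 3.
At generation 3 (Tessa, George, Edmund, Harriet) there are 4 shares of (2/25)/4 = 1/50 each.
Living: Tessa, George, Edmund, and Harriet — each takes 1/50.

Edmund 1/50; George 1/50; Harriet 1/50; Kenneth 2/25; Martin 1/5; Nora 2/25; Oliver 1/5; Rose 1/5; Samuel 2/25; Tessa 1/50; Victor 2/25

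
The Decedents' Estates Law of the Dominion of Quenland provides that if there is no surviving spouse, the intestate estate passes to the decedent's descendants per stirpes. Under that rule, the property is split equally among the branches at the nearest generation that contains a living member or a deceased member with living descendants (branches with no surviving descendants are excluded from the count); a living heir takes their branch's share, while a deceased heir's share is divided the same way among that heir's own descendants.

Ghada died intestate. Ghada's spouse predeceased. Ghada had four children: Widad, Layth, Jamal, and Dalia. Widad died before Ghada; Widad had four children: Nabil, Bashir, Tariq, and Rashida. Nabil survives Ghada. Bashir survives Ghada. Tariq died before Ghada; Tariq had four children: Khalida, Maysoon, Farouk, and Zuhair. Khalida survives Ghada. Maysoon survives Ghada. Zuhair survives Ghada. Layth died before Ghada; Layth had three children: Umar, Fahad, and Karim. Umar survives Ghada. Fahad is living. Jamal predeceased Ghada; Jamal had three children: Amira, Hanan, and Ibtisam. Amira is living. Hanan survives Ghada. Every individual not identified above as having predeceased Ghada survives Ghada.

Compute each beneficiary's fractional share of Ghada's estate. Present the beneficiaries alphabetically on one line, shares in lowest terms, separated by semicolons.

There is no surviving spouse, so the entire estate passes to Ghada's descendants per stirpes.
The estate is divided into 4 equal shares of 1/4 among Widad, Layth, Jamal, Dalia.
Widad predeceased; the 1/4 allotted to Widad's branch passes to Widad's issue by representation.
The 1/4 is divided into 4 equal shares of 1/16 among Nabil, Bashir, Tariq, Rashida.
Nabil is living and takes 1/16.
Bashir is living and takes 1/16.
Tariq predeceased; the 1/16 allotted to Tariq's branch passes to Tariq's issue by representation.
The 1/16 is divided into 4 equal shares of 1/64 among Khalida, Maysoon, Farouk, Zuhair.
Khalida is living and takes 1/64.
Maysoon is living and takes 1/64.
Farouk is living and takes 1/64.
Zuhair is living and takes 1/64.
Rashida is living and takes 1/16.
Layth predeceased; the 1/4 allotted to Layth's branch passes to Layth's issue by representation.
The 1/4 is divided into 3 equal shares of 1/12 among Umar, Fahad, Karim.
Umar is living and takes 1/12.
Fahad is living and takes 1/12.
Karim is living and takes 1/12.
Jamal predeceased; the 1/4 allotted to Jamal's branch passes to Jamal's issue by representation.
The 1/4 is divided into 3 equal shares of 1/12 among Amira, Hanan, Ibtisam.
Amira is living and takes 1/12.
Hanan is living and takes 1/12.
Ibtisam is living and takes 1/12.
Dalia is living and takes 1/4.

Amira 1/12; Bashir 1/16; Dalia 1/4; Fahad 1/12; Farouk 1/64; Hanan 1/12; Ibtisam 1/12; Karim 1/12; Khalida 1/64; Maysoon 1/64; Nabil 1/16; Rashida 1/16; Umar 1/12; Zuhair 1/64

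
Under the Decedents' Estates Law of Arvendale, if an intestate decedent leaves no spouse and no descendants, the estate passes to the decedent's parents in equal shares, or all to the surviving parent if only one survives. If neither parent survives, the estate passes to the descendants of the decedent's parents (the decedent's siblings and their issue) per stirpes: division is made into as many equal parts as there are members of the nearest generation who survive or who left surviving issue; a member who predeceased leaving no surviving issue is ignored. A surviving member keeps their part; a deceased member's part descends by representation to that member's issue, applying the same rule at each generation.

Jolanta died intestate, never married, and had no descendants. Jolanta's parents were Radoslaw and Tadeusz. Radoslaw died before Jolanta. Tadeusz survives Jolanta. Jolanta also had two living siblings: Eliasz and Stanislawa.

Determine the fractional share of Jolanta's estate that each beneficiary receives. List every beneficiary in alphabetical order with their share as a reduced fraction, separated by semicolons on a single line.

Only one parent, Tadeusz, survives, so Tadeusz takes the entire estate. The siblings take nothing because a surviving parent has priority.

Tadeusz 1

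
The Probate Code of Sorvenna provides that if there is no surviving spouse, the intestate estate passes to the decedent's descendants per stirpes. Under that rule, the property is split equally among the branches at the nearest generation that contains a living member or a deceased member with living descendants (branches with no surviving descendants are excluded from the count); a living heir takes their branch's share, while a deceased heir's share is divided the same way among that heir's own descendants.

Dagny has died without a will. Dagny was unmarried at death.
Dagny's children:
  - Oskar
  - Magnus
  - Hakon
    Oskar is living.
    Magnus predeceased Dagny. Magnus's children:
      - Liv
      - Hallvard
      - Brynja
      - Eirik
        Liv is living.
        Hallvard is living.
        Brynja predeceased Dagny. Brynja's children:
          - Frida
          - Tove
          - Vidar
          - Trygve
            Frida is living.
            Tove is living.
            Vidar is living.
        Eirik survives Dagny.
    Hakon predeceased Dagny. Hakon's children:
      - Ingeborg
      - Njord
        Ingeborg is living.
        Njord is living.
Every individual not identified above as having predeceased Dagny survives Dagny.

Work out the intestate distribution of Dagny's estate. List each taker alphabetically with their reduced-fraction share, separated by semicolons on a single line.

Eirik 1/12; Frida 1/48; Hallvard 1/12; Ingeborg 1/6; Liv 1/12; Njord 1/6; Oskar 1/3; Tove 1/48; Trygve 1/48; Vidar 1/48

There is no surviving spouse, so the entire estate passes to Dagny's descendants per stirpes.
The estate is divided into 3 equal shares of 1/3 among Oskar, Magnus, Hakon.
Oskar is living and takes 1/3.
Magnus predeceased; the 1/3 allotted to Magnus's branch passes to Magnus's issue by representation.
The 1/3 is divided into 4 equal shares of 1/12 among Liv, Hallvard, Brynja, Eirik.
Liv is living and takes 1/12.
Hallvard is living and takes 1/12.
Brynja predeceased; the 1/12 allotted to Brynja's branch passes to Brynja's issue by representation.
The 1/12 is divided into 4 equal shares of 1/48 among Frida, Tove, Vidar, Trygve.
Frida is living and takes 1/48.
Tove is living and takes 1/48.
Vidar is living and takes 1/48.
Trygve is living and takes 1/48.
Eirik is living and takes 1/12.
Hakon predeceased; the 1/3 allotted to Hakon's branch passes to Hakon's issue by representation.
The 1/3 is divided into 2 equal shares of 1/6 among Ingeborg, Njord.
Ingeborg is living and takes 1/6.
Njord is living and takes 1/6.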